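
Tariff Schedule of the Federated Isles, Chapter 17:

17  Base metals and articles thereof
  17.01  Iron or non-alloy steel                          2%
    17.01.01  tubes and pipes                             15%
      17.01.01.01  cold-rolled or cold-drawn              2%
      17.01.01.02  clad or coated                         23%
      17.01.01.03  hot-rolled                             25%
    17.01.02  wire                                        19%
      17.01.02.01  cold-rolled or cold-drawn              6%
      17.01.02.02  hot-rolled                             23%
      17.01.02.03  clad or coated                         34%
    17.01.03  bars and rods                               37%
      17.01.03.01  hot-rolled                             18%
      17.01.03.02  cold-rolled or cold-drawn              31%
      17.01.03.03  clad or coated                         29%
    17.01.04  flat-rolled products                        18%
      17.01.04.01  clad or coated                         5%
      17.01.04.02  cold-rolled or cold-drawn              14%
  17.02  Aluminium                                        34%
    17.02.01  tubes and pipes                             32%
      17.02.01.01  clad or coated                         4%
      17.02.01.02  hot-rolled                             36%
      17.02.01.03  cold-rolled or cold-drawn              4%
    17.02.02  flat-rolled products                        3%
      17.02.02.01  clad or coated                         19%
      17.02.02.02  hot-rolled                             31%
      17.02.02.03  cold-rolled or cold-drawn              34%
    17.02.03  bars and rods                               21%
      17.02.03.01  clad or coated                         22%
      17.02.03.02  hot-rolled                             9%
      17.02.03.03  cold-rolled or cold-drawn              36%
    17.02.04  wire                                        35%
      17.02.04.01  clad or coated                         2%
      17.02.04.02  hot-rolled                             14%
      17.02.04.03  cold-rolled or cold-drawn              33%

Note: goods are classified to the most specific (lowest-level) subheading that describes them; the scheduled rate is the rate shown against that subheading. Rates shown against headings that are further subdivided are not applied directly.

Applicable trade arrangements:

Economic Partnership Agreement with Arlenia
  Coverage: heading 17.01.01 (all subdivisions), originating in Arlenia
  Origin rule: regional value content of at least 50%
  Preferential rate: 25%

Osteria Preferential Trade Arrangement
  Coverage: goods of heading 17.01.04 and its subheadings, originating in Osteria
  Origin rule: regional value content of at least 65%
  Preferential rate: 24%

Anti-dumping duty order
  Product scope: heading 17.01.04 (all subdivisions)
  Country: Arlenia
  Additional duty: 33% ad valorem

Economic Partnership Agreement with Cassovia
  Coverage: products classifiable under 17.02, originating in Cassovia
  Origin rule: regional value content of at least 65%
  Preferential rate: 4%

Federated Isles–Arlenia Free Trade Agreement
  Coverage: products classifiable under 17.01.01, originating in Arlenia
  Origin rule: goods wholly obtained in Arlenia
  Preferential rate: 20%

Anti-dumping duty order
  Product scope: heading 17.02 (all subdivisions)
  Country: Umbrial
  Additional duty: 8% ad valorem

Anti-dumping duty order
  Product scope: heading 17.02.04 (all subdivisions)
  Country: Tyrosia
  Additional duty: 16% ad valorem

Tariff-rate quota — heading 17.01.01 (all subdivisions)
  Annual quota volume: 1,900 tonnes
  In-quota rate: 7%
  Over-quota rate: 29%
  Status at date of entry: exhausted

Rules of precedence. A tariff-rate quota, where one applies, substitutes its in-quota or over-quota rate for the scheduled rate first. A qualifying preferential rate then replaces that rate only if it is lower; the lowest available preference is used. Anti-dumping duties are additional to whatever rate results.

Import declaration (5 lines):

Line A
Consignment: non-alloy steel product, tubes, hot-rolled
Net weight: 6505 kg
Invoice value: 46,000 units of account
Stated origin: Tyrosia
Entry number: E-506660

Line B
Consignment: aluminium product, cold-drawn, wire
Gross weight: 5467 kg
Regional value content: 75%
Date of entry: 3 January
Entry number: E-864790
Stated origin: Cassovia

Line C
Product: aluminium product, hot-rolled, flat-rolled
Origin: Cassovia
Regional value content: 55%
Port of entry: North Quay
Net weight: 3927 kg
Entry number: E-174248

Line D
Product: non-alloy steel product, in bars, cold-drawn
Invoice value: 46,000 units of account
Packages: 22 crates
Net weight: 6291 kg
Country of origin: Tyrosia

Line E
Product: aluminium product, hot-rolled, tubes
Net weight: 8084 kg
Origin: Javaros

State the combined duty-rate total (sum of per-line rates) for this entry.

131%

Line A: non-alloy steel → 17.01; tubes → 17.01.01; hot-rolled → 17.01.01.03. Scheduled 25%. quota on 17.01.01 exhausted → over-quota 29%. → 29%.
Line B: aluminium → 17.02; wire → 17.02.04; cold-drawn → 17.02.04.03. Scheduled 33%. Cassovia agreement on 17.02: RVC ≥ 65% → 4% available; preferential 4%. → 4%.
Line C: aluminium → 17.02; flat-rolled → 17.02.02; hot-rolled → 17.02.02.02. Scheduled 31%. Cassovia agreement on 17.02: RVC < 65%. → 31%.
Line D: non-alloy steel → 17.01; in bars → 17.01.03; cold-drawn → 17.01.03.02. Scheduled 31%. No special measure applies. → 31%.
Line E: aluminium → 17.02; tubes → 17.02.01; hot-rolled → 17.02.01.02. Scheduled 36%. No special measure applies. → 36%.
Sum: 29% + 4% + 31% + 31% + 36% = 131%.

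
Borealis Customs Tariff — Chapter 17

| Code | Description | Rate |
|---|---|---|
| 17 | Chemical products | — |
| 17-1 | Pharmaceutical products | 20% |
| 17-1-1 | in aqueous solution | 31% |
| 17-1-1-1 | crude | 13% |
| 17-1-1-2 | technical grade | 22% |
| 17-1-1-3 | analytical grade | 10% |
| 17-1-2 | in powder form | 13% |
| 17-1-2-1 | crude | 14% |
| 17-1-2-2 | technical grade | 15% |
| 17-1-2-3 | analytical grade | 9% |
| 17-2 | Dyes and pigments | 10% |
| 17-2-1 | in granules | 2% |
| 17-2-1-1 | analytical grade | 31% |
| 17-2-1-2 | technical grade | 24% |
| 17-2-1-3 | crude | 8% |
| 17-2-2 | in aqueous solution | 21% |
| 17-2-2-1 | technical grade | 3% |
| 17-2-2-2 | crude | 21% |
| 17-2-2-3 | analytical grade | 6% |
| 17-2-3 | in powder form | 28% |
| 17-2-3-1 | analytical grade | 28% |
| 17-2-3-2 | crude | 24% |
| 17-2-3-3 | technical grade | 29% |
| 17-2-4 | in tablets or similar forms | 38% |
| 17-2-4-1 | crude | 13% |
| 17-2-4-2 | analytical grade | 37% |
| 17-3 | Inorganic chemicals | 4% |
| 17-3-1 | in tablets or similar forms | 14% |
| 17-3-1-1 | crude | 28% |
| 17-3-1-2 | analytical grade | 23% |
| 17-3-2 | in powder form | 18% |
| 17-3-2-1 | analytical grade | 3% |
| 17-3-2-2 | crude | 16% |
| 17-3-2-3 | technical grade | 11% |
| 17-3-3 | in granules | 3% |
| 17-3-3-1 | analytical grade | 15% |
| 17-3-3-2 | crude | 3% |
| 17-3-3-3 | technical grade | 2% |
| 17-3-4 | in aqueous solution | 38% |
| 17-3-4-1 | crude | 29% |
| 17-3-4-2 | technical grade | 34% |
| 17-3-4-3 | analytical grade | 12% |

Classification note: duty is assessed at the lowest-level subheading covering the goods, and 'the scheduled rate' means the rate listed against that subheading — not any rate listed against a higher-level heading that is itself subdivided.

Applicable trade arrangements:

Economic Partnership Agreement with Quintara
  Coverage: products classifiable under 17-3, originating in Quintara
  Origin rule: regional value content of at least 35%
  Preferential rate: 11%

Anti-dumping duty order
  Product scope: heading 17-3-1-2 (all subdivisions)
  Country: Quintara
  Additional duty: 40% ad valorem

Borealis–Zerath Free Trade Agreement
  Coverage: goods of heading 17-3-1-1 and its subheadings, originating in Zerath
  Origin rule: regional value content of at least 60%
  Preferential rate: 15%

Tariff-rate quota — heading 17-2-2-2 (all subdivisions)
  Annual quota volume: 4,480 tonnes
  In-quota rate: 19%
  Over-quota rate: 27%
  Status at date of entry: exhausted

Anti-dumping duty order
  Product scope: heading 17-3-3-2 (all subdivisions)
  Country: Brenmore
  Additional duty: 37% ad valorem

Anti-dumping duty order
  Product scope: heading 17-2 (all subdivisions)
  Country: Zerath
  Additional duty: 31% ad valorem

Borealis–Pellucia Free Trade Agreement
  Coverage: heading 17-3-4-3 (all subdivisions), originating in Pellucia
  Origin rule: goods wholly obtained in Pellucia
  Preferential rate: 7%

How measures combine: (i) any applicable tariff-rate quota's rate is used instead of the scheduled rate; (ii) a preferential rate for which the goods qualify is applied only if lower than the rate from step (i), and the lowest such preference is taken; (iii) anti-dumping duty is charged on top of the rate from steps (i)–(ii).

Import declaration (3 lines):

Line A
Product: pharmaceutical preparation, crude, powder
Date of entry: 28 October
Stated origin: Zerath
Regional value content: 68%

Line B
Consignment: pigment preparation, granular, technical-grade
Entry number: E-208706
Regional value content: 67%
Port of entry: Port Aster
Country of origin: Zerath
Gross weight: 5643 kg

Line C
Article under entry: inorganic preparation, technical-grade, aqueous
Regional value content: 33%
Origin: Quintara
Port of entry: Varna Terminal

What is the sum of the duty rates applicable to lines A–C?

103%

Line A: pharmaceutical → 17-1; powder → 17-1-2; crude → 17-1-2-1. Scheduled 14%. Zerath agreement on 17-3-1-1: 17-1-2-1 not covered. → 14%.
Line B: pigment → 17-2; granular → 17-2-1; technical-grade → 17-2-1-2. Scheduled 24%. Zerath agreement on 17-3-1-1: 17-2-1-2 not covered; anti-dumping (Zerath, 17-2): +31%; total 24% + 31% = 55%. → 55%.
Line C: inorganic → 17-3; aqueous → 17-3-4; technical-grade → 17-3-4-2. Scheduled 34%. Quintara agreement on 17-3: RVC < 35%. → 34%.
Sum: 14% + 55% + 34% = 103%.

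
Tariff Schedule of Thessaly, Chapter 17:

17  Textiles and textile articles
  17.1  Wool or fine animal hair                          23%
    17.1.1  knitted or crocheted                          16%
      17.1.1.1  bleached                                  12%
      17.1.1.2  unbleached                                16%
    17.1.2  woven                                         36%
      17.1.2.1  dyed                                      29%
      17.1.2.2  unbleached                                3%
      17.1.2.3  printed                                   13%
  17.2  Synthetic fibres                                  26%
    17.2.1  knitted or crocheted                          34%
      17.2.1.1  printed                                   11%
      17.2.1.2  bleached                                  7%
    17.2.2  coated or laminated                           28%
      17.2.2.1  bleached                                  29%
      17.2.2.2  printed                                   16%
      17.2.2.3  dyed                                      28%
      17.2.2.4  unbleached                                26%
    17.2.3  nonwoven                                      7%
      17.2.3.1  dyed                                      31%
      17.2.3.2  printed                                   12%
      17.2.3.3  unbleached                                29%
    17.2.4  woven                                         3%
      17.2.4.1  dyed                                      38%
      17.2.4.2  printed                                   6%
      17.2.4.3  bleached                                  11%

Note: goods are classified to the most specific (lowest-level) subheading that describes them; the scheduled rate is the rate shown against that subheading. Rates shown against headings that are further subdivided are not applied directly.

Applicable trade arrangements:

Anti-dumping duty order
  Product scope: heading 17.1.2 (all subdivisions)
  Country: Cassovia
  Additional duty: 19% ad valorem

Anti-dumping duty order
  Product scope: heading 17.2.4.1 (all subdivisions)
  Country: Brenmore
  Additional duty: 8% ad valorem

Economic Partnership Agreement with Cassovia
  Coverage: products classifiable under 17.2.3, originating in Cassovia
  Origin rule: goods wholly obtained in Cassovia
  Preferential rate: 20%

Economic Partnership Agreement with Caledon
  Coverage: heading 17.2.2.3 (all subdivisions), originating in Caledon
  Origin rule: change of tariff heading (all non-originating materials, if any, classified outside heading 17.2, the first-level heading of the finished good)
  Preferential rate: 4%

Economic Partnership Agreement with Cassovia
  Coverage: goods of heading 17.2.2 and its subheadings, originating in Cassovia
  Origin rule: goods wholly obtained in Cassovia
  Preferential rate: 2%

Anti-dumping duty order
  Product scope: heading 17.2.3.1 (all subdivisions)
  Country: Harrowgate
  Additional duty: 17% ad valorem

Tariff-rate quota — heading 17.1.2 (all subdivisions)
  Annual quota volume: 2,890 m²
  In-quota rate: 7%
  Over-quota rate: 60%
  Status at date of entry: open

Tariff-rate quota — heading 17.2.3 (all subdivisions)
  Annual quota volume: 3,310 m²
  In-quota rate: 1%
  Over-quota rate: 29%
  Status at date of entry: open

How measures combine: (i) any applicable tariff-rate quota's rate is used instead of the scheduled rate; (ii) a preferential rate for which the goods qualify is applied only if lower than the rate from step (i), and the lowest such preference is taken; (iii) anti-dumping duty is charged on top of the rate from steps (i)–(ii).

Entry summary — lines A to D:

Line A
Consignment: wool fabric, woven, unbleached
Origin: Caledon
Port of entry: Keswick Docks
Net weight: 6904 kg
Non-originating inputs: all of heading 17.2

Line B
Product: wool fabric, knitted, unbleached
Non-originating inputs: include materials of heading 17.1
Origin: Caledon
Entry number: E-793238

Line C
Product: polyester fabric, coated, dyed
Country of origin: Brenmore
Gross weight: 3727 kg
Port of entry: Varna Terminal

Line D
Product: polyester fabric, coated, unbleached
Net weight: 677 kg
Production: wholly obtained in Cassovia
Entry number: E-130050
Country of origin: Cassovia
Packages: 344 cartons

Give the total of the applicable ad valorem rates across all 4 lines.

53%

Line A: wool → 17.1; woven → 17.1.2; unbleached → 17.1.2.2. Scheduled 3%. quota on 17.1.2 open → in-quota 7%; Caledon agreement on 17.2.2.3: 17.1.2.2 not covered. → 7%.
Line B: wool → 17.1; knitted → 17.1.1; unbleached → 17.1.1.2. Scheduled 16%. Caledon agreement on 17.2.2.3: 17.1.1.2 not covered. → 16%.
Line C: polyester → 17.2; coated → 17.2.2; dyed → 17.2.2.3. Scheduled 28%. No special measure applies. → 28%.
Line D: polyester → 17.2; coated → 17.2.2; unbleached → 17.2.2.4. Scheduled 26%. Cassovia agreement on 17.2.3: 17.2.2.4 not covered; Cassovia agreement on 17.2.2: wholly obtained → 2% available; preferential 2%. → 2%.
Sum: 7% + 16% + 28% + 2% = 53%.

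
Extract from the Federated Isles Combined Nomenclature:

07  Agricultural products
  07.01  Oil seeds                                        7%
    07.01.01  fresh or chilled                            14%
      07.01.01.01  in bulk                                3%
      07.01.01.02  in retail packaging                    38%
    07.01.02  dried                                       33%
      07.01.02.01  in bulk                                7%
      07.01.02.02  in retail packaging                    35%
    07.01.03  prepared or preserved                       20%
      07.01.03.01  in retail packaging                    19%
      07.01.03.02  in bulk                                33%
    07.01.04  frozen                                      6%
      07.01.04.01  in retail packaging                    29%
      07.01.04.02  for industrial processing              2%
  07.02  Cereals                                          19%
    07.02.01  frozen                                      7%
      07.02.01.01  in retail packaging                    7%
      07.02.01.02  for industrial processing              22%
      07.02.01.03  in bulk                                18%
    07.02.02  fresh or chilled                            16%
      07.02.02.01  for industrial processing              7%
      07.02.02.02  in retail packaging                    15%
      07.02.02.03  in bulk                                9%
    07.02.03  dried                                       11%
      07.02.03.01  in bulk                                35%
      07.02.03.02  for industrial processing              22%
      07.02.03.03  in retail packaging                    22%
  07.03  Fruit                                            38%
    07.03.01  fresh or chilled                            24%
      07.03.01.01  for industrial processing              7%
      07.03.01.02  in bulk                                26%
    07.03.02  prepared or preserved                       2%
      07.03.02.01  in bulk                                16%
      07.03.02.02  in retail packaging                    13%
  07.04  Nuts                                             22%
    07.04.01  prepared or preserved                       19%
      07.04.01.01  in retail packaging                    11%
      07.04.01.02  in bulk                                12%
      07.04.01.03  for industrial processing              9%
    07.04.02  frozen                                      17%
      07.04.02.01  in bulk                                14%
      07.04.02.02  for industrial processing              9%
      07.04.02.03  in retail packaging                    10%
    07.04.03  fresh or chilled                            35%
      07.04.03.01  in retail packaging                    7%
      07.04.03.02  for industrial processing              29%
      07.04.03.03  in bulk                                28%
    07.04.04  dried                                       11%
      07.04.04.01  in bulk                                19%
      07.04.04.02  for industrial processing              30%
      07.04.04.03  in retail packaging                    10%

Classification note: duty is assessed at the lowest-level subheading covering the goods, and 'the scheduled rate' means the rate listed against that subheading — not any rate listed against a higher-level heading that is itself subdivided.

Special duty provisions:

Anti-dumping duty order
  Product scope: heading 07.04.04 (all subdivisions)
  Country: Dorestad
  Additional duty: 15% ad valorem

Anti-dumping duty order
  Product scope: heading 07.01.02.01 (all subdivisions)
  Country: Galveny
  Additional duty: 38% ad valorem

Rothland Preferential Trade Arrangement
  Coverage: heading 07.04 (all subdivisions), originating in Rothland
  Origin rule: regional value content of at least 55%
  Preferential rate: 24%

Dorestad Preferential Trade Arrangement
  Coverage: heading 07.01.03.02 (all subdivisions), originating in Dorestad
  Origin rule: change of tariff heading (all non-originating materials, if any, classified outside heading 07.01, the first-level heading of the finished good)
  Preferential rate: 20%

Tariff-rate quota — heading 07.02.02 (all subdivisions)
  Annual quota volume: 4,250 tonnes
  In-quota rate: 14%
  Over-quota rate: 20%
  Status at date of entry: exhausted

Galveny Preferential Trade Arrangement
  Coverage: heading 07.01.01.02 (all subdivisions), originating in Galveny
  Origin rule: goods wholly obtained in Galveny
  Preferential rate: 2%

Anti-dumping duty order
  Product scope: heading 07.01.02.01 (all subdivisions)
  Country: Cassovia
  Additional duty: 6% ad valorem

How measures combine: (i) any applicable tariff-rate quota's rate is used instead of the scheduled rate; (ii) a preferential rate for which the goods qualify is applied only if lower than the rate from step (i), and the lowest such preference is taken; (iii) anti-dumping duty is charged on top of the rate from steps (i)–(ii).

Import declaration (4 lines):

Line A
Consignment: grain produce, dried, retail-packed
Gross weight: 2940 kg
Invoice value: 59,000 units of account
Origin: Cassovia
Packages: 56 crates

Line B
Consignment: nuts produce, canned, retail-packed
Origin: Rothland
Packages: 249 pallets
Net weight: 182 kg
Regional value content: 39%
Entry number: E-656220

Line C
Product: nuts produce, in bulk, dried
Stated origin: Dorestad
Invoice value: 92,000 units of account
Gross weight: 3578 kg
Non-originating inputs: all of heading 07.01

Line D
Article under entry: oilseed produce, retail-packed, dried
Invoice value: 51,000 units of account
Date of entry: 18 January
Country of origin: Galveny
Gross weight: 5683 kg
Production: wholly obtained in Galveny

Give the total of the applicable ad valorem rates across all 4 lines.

Line A: grain → 07.02; dried → 07.02.03; retail-packed → 07.02.03.03. Scheduled 22%. No special measure applies. → 22%.
Line B: nuts → 07.04; canned → 07.04.01; retail-packed → 07.04.01.01. Scheduled 11%. Rothland agreement on 07.04: RVC < 55%. → 11%.
Line C: nuts → 07.04; dried → 07.04.04; in bulk → 07.04.04.01. Scheduled 19%. Dorestad agreement on 07.01.03.02: 07.04.04.01 not covered; anti-dumping (Dorestad, 07.04.04): +15%; total 19% + 15% = 34%. → 34%.
Line D: oilseed → 07.01; dried → 07.01.02; retail-packed → 07.01.02.02. Scheduled 35%. Galveny agreement on 07.01.01.02: 07.01.02.02 not covered. → 35%.
Sum: 22% + 11% + 34% + 35% = 102%.

102%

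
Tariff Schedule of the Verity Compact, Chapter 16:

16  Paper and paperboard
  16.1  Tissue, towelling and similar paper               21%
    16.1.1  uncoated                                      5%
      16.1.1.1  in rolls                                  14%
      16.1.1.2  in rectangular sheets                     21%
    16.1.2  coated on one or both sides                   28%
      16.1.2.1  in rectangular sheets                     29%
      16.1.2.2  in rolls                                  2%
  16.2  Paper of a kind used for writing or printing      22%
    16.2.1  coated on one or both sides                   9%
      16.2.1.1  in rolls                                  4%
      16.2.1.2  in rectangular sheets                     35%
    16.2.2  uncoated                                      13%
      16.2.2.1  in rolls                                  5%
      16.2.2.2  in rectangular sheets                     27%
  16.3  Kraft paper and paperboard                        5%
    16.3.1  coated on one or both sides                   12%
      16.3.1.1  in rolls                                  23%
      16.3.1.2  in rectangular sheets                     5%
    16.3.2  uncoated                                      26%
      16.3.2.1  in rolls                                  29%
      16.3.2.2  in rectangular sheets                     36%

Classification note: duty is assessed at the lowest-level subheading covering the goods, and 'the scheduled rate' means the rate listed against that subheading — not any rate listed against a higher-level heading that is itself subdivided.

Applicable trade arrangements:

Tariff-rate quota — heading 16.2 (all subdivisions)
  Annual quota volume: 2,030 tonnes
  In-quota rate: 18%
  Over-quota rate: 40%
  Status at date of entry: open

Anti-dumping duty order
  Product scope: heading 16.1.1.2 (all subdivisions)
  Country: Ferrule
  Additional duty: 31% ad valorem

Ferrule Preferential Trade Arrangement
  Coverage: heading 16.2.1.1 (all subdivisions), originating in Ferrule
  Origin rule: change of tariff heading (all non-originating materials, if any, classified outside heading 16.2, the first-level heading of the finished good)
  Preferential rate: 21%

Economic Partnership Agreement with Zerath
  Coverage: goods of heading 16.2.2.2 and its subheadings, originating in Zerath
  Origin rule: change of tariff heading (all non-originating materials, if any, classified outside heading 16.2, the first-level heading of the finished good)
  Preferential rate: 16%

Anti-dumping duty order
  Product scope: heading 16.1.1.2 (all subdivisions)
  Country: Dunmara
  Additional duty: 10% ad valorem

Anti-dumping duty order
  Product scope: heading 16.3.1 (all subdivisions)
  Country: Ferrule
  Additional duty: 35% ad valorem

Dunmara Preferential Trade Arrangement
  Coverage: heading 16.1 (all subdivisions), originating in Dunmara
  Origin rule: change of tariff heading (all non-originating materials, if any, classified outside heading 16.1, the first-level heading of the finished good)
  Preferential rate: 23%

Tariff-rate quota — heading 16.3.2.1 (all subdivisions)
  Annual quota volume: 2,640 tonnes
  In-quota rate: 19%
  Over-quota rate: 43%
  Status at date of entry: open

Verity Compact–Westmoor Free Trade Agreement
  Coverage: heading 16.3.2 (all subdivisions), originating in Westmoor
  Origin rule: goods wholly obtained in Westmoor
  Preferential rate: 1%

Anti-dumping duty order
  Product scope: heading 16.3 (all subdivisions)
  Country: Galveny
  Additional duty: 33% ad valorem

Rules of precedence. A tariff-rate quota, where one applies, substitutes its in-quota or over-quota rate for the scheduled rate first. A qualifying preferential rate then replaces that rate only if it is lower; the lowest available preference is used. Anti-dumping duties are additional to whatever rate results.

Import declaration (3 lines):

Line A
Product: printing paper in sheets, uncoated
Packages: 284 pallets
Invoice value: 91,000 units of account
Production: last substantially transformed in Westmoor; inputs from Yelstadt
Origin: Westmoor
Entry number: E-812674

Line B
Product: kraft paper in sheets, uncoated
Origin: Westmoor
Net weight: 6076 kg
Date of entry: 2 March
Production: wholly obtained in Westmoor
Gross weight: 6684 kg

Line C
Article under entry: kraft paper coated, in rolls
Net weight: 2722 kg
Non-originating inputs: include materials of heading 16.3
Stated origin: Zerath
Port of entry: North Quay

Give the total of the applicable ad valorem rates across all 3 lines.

Line A: printing paper → 16.2; uncoated → 16.2.2; in sheets → 16.2.2.2. Scheduled 27%. quota on 16.2 open → in-quota 18%; Westmoor agreement on 16.3.2: 16.2.2.2 not covered. → 18%.
Line B: kraft paper → 16.3; uncoated → 16.3.2; in sheets → 16.3.2.2. Scheduled 36%. Westmoor agreement on 16.3.2: wholly obtained → 1% available; preferential 1%. → 1%.
Line C: kraft paper → 16.3; coated → 16.3.1; in rolls → 16.3.1.1. Scheduled 23%. Zerath agreement on 16.2.2.2: 16.3.1.1 not covered. → 23%.
Sum: 18% + 1% + 23% = 42%.

42%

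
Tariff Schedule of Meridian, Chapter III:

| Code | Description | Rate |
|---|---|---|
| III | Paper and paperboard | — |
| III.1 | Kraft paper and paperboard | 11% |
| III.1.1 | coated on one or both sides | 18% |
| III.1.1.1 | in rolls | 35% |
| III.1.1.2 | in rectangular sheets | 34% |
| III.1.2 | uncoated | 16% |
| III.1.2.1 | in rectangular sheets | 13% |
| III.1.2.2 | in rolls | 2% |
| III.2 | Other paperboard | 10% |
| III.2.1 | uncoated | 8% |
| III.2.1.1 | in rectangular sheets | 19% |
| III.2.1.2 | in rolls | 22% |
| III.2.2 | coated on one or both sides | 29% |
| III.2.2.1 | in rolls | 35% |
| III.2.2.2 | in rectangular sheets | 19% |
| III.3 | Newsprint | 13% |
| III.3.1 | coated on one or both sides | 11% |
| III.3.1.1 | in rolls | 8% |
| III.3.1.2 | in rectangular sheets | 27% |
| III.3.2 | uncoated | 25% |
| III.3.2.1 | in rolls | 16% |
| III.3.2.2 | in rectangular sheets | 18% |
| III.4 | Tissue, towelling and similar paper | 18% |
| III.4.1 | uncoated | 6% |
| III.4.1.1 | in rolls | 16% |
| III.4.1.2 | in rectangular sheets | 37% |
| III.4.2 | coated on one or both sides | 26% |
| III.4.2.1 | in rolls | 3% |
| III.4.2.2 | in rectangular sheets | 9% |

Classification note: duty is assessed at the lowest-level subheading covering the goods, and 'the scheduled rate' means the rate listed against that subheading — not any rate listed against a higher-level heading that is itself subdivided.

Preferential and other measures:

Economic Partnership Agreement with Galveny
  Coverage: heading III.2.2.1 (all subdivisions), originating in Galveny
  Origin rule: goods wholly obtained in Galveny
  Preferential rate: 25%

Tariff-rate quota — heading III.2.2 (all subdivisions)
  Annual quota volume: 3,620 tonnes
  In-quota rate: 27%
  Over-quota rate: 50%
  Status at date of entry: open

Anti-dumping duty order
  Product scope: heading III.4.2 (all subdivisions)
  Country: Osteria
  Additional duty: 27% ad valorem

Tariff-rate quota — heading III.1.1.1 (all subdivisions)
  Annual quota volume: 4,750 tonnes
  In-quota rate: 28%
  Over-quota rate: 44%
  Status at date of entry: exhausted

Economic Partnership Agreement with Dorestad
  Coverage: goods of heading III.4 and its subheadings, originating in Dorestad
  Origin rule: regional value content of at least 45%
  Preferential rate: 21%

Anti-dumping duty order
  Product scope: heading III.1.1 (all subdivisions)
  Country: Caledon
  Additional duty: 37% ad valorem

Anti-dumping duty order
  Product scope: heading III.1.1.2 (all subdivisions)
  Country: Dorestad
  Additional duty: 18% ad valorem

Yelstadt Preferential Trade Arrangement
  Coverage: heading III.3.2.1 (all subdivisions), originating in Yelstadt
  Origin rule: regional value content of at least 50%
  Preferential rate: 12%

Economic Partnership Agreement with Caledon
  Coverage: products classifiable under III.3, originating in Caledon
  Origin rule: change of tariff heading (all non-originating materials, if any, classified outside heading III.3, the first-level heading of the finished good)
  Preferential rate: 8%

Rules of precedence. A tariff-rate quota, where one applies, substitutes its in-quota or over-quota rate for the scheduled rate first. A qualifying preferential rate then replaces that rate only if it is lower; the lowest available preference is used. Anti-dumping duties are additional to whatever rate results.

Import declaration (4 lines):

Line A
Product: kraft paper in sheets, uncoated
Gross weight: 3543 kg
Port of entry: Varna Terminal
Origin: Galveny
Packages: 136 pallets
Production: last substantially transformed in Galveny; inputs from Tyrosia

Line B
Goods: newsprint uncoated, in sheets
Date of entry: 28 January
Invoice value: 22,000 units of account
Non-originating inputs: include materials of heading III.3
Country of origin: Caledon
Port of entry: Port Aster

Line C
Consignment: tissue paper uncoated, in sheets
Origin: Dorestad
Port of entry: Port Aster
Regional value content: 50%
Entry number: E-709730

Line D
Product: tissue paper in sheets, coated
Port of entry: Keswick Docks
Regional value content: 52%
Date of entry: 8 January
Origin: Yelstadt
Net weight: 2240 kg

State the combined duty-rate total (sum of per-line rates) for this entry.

Line A: kraft paper → III.1; uncoated → III.1.2; in sheets → III.1.2.1. Scheduled 13%. Galveny agreement on III.2.2.1: III.1.2.1 not covered. → 13%.
Line B: newsprint → III.3; uncoated → III.3.2; in sheets → III.3.2.2. Scheduled 18%. Caledon agreement on III.3: CTH not met. → 18%.
Line C: tissue paper → III.4; uncoated → III.4.1; in sheets → III.4.1.2. Scheduled 37%. Dorestad agreement on III.4: RVC ≥ 45% → 21% available; preferential 21%. → 21%.
Line D: tissue paper → III.4; coated → III.4.2; in sheets → III.4.2.2. Scheduled 9%. Yelstadt agreement on III.3.2.1: III.4.2.2 not covered. → 9%.
Sum: 13% + 18% + 21% + 9% = 61%.

61%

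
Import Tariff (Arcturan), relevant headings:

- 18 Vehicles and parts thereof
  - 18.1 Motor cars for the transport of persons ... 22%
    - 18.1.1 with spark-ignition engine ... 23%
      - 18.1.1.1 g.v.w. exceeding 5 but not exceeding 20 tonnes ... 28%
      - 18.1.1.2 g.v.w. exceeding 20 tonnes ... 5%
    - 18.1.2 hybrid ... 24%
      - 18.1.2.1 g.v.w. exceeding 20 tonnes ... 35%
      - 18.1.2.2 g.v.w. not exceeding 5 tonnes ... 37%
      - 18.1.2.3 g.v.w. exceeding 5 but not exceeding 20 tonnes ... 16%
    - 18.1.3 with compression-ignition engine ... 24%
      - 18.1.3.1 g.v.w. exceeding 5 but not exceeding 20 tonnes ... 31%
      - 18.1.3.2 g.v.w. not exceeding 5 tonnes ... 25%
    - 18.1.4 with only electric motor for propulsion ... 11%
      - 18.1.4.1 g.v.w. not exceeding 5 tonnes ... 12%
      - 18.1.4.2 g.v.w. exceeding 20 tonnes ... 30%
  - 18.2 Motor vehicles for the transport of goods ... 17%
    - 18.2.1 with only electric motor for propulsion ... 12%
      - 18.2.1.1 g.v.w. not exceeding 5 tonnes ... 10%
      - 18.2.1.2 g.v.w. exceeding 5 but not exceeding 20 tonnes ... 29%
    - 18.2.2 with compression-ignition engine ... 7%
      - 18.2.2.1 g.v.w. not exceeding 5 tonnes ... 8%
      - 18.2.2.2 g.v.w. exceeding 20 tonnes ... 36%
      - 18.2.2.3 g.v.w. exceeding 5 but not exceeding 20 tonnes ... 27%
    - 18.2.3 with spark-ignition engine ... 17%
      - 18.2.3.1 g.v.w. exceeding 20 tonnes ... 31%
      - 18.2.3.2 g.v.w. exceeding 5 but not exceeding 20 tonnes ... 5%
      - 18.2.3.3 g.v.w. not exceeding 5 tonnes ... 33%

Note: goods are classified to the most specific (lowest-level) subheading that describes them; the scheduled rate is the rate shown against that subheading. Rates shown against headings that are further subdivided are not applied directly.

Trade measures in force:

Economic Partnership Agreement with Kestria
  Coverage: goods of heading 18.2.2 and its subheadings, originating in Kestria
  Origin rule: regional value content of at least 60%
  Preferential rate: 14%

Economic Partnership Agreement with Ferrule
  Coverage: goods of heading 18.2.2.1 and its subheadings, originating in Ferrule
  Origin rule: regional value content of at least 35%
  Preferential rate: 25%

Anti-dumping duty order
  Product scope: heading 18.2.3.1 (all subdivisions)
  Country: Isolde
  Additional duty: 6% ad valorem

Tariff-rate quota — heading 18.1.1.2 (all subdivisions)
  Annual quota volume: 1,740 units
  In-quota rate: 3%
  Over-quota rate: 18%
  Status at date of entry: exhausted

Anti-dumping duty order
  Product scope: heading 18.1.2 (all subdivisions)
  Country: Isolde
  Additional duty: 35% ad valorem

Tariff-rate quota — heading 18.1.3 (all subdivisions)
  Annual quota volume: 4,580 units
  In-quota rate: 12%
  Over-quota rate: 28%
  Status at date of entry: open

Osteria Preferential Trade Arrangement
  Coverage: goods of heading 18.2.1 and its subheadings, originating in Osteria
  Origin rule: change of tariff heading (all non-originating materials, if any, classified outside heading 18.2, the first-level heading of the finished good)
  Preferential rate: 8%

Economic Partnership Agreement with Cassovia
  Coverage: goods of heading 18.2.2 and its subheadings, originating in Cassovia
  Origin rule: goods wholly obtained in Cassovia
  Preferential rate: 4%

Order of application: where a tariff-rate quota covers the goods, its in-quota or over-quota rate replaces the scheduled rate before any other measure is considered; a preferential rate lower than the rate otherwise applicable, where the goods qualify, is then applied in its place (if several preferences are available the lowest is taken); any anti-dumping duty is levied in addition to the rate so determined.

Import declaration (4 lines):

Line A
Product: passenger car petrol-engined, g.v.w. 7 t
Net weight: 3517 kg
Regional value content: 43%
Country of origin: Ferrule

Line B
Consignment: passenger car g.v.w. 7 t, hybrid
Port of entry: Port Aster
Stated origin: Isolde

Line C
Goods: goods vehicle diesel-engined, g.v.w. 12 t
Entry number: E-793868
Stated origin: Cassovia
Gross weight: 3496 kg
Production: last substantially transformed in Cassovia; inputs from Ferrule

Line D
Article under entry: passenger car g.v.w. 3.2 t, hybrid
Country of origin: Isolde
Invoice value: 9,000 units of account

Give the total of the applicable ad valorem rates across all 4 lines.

178%

Line A: passenger car → 18.1; petrol-engined → 18.1.1; g.v.w. 7 t → 18.1.1.1. Scheduled 28%. Ferrule agreement on 18.2.2.1: 18.1.1.1 not covered. → 28%.
Line B: passenger car → 18.1; hybrid → 18.1.2; g.v.w. 7 t → 18.1.2.3. Scheduled 16%. anti-dumping (Isolde, 18.1.2): +35%; total 16% + 35% = 51%. → 51%.
Line C: goods vehicle → 18.2; diesel-engined → 18.2.2; g.v.w. 12 t → 18.2.2.3. Scheduled 27%. Cassovia agreement on 18.2.2: not wholly obtained. → 27%.
Line D: passenger car → 18.1; hybrid → 18.1.2; g.v.w. 3.2 t → 18.1.2.2. Scheduled 37%. anti-dumping (Isolde, 18.1.2): +35%; total 37% + 35% = 72%. → 72%.
Sum: 28% + 51% + 27% + 72% = 178%.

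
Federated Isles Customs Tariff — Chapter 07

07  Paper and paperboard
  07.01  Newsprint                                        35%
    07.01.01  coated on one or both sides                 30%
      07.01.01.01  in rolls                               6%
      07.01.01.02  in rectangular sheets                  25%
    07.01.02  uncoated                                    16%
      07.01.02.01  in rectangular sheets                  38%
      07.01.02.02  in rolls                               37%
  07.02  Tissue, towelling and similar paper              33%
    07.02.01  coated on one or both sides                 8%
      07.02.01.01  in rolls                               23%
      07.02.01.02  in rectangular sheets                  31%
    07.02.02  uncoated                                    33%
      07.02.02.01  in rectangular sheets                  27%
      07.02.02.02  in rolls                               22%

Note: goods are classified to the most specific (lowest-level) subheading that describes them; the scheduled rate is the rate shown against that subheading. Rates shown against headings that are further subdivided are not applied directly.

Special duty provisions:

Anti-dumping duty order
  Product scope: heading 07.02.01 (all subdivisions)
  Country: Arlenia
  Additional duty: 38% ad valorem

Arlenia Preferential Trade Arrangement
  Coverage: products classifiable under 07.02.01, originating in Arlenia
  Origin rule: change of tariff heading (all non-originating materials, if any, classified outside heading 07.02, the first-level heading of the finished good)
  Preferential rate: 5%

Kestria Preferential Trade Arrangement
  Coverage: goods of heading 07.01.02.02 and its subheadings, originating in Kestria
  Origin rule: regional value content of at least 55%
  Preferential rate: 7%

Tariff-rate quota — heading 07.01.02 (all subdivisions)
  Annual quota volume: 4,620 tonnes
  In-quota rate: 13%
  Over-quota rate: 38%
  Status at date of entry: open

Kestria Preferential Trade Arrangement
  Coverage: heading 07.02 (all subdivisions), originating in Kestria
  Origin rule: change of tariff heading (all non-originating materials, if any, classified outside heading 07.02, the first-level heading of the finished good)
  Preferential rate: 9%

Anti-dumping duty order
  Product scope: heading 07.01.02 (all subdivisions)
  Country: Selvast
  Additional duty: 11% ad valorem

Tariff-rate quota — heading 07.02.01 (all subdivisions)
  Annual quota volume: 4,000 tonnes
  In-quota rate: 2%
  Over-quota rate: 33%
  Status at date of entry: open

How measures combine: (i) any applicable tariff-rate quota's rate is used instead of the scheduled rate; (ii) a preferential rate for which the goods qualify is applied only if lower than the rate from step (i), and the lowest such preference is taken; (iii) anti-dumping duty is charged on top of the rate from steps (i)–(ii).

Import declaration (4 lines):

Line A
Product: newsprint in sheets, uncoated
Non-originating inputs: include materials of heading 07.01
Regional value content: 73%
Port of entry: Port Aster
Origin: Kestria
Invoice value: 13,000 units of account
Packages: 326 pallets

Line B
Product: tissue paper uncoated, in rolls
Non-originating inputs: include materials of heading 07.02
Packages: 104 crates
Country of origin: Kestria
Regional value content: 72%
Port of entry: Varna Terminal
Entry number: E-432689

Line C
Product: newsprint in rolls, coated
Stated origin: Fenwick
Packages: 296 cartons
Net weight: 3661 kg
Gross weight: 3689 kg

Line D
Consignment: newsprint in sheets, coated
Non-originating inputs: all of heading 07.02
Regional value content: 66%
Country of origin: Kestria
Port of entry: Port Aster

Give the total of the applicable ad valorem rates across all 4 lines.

Line A: newsprint → 07.01; uncoated → 07.01.02; in sheets → 07.01.02.01. Scheduled 38%. quota on 07.01.02 open → in-quota 13%; Kestria agreement on 07.01.02.02: 07.01.02.01 not covered; Kestria agreement on 07.02: 07.01.02.01 not covered. → 13%.
Line B: tissue paper → 07.02; uncoated → 07.02.02; in rolls → 07.02.02.02. Scheduled 22%. Kestria agreement on 07.01.02.02: 07.02.02.02 not covered; Kestria agreement on 07.02: CTH not met. → 22%.
Line C: newsprint → 07.01; coated → 07.01.01; in rolls → 07.01.01.01. Scheduled 6%. No special measure applies. → 6%.
Line D: newsprint → 07.01; coated → 07.01.01; in sheets → 07.01.01.02. Scheduled 25%. Kestria agreement on 07.01.02.02: 07.01.01.02 not covered; Kestria agreement on 07.02: 07.01.01.02 not covered. → 25%.
Sum: 13% + 22% + 6% + 25% = 66%.

66%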